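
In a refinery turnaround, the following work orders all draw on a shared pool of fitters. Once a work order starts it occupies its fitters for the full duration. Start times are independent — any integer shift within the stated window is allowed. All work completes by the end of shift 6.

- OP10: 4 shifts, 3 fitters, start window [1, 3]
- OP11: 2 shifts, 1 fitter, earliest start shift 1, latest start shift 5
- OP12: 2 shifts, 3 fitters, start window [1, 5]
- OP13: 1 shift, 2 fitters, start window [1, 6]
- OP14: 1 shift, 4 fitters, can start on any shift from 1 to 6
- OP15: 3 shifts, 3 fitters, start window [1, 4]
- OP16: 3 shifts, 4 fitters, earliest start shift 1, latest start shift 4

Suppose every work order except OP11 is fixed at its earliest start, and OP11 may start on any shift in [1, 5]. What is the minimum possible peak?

19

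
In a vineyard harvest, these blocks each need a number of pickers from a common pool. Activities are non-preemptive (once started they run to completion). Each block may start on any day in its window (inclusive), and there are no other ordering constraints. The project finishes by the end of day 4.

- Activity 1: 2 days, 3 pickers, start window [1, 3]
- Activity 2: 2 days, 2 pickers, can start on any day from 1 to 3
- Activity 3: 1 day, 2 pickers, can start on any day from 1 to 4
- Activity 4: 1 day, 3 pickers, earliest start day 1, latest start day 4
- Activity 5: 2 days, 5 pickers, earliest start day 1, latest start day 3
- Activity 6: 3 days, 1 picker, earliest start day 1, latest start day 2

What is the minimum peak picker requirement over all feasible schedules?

8

Early-start (Activity 1@1, Activity 2@1, Activity 3@1, Activity 4@1, Activity 5@1, Activity 6@1) gives peak 16: d1:16  d2:11  d3:1  d4:0.
Shift Activity 4→4, Activity 5→3.
Schedule Activity 1@1, Activity 2@1, Activity 3@1, Activity 4@4, Activity 5@3, Activity 6@1: d1:8  d2:6  d3:6  d4:8 — peak 8.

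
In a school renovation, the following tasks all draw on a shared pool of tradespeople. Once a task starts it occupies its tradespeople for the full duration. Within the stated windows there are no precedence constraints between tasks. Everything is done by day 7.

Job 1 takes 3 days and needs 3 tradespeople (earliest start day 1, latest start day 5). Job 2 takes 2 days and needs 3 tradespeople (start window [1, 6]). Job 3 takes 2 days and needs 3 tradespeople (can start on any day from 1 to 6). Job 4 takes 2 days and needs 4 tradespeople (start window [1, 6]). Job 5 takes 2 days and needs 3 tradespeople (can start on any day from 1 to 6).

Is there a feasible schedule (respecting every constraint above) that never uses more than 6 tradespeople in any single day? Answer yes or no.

yes

Schedule Job 1@1, Job 2@1, Job 3@3, Job 4@6, Job 5@4: d1:6  d2:6  d3:6  d4:6  d5:3  d6:4  d7:4 — peak 6 ≤ 6.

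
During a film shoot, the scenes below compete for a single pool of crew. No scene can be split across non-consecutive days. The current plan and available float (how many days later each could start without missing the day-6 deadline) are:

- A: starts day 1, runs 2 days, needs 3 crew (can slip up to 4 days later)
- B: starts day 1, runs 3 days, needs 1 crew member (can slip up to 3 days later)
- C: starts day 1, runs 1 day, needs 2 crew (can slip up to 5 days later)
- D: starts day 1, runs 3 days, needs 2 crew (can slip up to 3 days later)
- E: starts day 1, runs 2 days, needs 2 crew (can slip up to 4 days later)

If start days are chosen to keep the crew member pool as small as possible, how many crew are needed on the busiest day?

4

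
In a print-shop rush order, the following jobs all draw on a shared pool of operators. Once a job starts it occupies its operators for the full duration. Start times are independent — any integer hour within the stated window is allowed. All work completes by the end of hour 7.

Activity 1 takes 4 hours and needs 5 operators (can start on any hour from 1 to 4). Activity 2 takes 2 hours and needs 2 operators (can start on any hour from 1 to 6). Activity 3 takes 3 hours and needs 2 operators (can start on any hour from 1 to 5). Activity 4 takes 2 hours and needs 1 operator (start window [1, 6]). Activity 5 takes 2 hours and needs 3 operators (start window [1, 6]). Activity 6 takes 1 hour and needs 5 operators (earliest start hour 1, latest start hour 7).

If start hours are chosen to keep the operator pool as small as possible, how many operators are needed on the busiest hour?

Early-start (Activity 1@1, Activity 2@1, Activity 3@1, Activity 4@1, Activity 5@1, Activity 6@1) gives peak 18: h1:18  h2:13  h3:7  h4:5  h5:0  h6:0  h7:0.
Shift Activity 3→3, Activity 4→5, Activity 5→5, Activity 6→7.
Schedule Activity 1@1, Activity 2@1, Activity 3@3, Activity 4@5, Activity 5@5, Activity 6@7: h1:7  h2:7  h3:7  h4:7  h5:6  h6:4  h7:5 — peak 7.
Total operator-hours = 43 over 7 hours ⇒ peak ≥ ⌈43/7⌉ = 7, so 7 is optimal.

7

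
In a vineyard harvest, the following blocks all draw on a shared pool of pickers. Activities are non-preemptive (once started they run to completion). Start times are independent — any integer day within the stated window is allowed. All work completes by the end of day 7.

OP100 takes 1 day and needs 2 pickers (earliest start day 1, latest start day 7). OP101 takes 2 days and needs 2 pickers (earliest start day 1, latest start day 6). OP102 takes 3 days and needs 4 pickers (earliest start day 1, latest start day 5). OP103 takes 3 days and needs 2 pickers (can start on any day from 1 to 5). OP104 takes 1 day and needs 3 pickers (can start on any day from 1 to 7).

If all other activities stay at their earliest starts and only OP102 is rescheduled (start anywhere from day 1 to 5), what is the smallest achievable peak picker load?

9

OP102@1: d1:13  d2:8  d3:6  d4:0  d5:0  d6:0  d7:0 → peak 13
OP102@2: d1:9  d2:8  d3:6  d4:4  d5:0  d6:0  d7:0 → peak 9
OP102@3: d1:9  d2:4  d3:6  d4:4  d5:4  d6:0  d7:0 → peak 9
OP102@4: d1:9  d2:4  d3:2  d4:4  d5:4  d6:4  d7:0 → peak 9
OP102@5: d1:9  d2:4  d3:2  d4:0  d5:4  d6:4  d7:4 → peak 9
Best is OP102@2, peak 9.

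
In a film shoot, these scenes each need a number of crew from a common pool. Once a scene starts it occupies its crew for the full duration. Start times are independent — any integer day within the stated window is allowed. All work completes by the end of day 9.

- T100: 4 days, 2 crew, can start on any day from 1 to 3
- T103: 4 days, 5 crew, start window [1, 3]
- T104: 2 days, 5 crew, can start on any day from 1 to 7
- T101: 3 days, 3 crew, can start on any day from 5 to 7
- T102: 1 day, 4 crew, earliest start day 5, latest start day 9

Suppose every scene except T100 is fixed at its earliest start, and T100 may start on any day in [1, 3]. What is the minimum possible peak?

10

T100@1: d1:12  d2:12  d3:7  d4:7  d5:7  d6:3  d7:3  d8:0  d9:0 → peak 12
T100@2: d1:10  d2:12  d3:7  d4:7  d5:9  d6:3  d7:3  d8:0  d9:0 → peak 12
T100@3: d1:10  d2:10  d3:7  d4:7  d5:9  d6:5  d7:3  d8:0  d9:0 → peak 10
Best is T100@3, peak 10.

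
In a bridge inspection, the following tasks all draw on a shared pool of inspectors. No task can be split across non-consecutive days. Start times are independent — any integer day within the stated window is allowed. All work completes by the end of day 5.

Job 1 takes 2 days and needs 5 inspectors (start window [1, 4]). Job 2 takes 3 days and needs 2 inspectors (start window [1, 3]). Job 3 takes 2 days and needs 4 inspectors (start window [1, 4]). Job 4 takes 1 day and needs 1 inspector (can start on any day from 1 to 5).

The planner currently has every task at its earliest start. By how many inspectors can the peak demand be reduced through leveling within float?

Early-start peak: d1:12  d2:11  d3:2  d4:0  d5:0 ⇒ 12.
Leveled (Job 1@1, Job 2@3, Job 3@3, Job 4@1): d1:6  d2:5  d3:6  d4:6  d5:2 ⇒ 6.
Reduction 12 − 6 = 6.

6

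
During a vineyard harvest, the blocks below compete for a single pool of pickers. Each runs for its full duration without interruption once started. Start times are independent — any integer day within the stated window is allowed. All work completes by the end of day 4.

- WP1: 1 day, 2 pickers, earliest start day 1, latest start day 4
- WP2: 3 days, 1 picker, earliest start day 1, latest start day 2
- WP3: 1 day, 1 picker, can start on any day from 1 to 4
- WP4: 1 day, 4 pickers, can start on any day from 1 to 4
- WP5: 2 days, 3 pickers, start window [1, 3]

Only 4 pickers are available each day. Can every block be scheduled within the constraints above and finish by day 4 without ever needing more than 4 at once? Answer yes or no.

Schedule WP1@1, WP2@1, WP3@1, WP4@4, WP5@2: d1:4  d2:4  d3:4  d4:4 — peak 4 ≤ 4.

yes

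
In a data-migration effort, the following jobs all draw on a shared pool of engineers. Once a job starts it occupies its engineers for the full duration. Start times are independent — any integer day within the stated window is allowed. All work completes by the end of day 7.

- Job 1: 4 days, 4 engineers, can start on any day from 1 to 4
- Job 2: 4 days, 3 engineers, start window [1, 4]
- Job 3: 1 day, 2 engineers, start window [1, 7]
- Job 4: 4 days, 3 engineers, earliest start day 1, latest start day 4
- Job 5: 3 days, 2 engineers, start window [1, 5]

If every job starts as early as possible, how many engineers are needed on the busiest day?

14

Early-start schedule: Job 1@1, Job 2@1, Job 3@1, Job 4@1, Job 5@1.
Load per day: day 1: 14, day 2: 12, day 3: 12, day 4: 10, day 5: 0, day 6: 0, day 7: 0.
Peak is 14.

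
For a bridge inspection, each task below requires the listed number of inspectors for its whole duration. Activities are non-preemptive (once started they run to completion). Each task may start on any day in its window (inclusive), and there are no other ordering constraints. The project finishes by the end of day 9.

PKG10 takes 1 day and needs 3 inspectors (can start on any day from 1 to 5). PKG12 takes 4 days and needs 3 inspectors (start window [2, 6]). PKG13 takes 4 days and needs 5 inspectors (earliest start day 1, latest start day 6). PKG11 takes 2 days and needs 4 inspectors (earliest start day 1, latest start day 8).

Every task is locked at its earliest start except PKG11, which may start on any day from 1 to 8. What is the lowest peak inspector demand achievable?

8

PKG11@1: d1:12  d2:12  d3:8  d4:8  d5:3  d6:0  d7:0  d8:0  d9:0 → peak 12
PKG11@2: d1:8  d2:12  d3:12  d4:8  d5:3  d6:0  d7:0  d8:0  d9:0 → peak 12
PKG11@3: d1:8  d2:8  d3:12  d4:12  d5:3  d6:0  d7:0  d8:0  d9:0 → peak 12
PKG11@4: d1:8  d2:8  d3:8  d4:12  d5:7  d6:0  d7:0  d8:0  d9:0 → peak 12
PKG11@5: d1:8  d2:8  d3:8  d4:8  d5:7  d6:4  d7:0  d8:0  d9:0 → peak 8
PKG11@6: d1:8  d2:8  d3:8  d4:8  d5:3  d6:4  d7:4  d8:0  d9:0 → peak 8
PKG11@7: d1:8  d2:8  d3:8  d4:8  d5:3  d6:0  d7:4  d8:4  d9:0 → peak 8
PKG11@8: d1:8  d2:8  d3:8  d4:8  d5:3  d6:0  d7:0  d8:4  d9:4 → peak 8
Best is PKG11@5, peak 8.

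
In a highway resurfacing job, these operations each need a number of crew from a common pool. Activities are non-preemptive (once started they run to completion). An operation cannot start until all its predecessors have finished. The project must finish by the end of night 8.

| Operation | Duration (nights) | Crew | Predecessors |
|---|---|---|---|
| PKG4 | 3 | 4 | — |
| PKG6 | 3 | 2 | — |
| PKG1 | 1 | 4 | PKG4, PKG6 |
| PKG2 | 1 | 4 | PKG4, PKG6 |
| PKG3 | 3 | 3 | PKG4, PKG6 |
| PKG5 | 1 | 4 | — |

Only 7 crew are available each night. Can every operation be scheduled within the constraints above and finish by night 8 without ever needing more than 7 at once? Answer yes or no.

Schedule PKG4@1, PKG6@1, PKG1@4, PKG2@5, PKG3@4, PKG5@6: n1:6  n2:6  n3:6  n4:7  n5:7  n6:7  n7:0  n8:0 — peak 7 ≤ 7.

yes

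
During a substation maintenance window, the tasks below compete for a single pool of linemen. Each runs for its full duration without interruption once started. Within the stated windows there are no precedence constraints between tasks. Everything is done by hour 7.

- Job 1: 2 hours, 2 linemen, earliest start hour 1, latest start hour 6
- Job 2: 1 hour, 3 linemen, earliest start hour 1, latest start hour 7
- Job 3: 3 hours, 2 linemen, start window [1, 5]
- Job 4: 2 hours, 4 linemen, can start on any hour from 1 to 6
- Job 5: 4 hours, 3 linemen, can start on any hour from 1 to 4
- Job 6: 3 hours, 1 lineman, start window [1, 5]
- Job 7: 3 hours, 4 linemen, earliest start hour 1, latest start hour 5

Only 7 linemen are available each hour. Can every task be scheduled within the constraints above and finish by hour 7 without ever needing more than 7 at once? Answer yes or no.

The minimum achievable peak is 8; 7 < 8, so no feasible schedule stays within the cap.

no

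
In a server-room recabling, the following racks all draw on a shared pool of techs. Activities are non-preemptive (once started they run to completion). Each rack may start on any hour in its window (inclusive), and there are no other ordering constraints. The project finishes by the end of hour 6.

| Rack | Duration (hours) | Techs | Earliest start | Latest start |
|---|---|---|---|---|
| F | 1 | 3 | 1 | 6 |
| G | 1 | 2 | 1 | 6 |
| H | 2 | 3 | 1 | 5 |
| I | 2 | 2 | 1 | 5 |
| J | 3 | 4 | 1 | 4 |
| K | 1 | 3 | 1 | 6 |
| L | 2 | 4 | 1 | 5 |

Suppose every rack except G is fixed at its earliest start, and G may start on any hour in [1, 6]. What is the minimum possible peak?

19

G@1: h1:21  h2:13  h3:4  h4:0  h5:0  h6:0 → peak 21
G@2: h1:19  h2:15  h3:4  h4:0  h5:0  h6:0 → peak 19
G@3: h1:19  h2:13  h3:6  h4:0  h5:0  h6:0 → peak 19
G@4: h1:19  h2:13  h3:4  h4:2  h5:0  h6:0 → peak 19
G@5: h1:19  h2:13  h3:4  h4:0  h5:2  h6:0 → peak 19
G@6: h1:19  h2:13  h3:4  h4:0  h5:0  h6:2 → peak 19
Best is G@2, peak 19.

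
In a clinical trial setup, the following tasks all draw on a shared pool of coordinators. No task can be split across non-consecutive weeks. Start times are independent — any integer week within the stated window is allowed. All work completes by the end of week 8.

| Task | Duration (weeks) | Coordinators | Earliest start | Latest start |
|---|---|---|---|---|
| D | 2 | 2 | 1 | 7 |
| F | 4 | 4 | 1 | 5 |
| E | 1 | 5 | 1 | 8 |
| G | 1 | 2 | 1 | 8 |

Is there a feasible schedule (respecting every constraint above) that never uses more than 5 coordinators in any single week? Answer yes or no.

yes

Schedule D@1, F@3, E@7, G@1: w1:4  w2:2  w3:4  w4:4  w5:4  w6:4  w7:5  w8:0 — peak 5 ≤ 5.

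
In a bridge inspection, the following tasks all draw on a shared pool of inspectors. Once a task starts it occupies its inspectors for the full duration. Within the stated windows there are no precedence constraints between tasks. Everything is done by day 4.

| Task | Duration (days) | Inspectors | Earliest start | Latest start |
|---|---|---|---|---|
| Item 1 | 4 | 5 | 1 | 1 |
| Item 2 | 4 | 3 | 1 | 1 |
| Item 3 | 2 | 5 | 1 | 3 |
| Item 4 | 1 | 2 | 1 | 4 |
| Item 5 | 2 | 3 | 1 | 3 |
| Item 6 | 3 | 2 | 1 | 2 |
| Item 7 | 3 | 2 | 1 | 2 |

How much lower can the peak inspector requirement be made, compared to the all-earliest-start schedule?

Early-start peak: d1:22  d2:20  d3:12  d4:8 ⇒ 22.
Leveled (Item 1@1, Item 2@1, Item 3@1, Item 4@1, Item 5@3, Item 6@1, Item 7@2): d1:17  d2:17  d3:15  d4:13 ⇒ 17.
Reduction 22 − 17 = 5.

5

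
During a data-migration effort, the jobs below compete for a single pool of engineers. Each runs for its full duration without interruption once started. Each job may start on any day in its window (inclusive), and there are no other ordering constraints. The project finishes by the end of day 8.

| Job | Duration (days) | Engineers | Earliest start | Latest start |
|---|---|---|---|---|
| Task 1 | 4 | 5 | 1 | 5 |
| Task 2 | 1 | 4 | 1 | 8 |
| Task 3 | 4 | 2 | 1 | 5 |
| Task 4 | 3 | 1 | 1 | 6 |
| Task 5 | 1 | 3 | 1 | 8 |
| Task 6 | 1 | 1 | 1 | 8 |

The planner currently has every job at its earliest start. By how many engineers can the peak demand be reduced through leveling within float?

Early-start peak: d1:16  d2:8  d3:8  d4:7  d5:0  d6:0  d7:0  d8:0 ⇒ 16.
Leveled (Task 1@1, Task 2@5, Task 3@5, Task 4@1, Task 5@6, Task 6@4): d1:6  d2:6  d3:6  d4:6  d5:6  d6:5  d7:2  d8:2 ⇒ 6.
Reduction 16 − 6 = 10.

10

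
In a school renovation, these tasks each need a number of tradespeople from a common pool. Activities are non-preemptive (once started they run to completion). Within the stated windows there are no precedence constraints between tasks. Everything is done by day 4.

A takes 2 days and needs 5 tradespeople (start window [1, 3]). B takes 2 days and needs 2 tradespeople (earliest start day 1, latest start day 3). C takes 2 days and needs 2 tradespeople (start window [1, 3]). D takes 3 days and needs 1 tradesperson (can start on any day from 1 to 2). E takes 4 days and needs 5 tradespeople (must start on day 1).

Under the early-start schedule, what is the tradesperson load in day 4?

At early start, day 4 has: E.
Demand: 5 = 5.

5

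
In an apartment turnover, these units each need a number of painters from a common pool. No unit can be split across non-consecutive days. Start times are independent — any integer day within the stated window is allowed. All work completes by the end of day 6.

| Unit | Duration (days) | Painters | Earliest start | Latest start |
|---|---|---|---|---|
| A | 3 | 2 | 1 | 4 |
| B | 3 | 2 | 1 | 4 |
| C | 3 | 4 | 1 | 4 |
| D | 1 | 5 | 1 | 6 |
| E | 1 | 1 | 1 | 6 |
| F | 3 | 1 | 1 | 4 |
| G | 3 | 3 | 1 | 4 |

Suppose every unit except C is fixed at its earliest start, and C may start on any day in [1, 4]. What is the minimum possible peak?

14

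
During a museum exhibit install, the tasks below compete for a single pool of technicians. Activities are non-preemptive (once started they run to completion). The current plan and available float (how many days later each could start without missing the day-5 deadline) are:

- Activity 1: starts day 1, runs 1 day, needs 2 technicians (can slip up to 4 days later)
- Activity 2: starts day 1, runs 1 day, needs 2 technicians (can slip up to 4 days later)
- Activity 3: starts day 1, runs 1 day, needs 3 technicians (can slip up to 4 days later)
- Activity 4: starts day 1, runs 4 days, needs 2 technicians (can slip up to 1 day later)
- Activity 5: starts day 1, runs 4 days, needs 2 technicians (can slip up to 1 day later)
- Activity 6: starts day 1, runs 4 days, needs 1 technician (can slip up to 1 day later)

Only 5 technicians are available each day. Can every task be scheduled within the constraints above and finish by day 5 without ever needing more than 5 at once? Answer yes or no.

no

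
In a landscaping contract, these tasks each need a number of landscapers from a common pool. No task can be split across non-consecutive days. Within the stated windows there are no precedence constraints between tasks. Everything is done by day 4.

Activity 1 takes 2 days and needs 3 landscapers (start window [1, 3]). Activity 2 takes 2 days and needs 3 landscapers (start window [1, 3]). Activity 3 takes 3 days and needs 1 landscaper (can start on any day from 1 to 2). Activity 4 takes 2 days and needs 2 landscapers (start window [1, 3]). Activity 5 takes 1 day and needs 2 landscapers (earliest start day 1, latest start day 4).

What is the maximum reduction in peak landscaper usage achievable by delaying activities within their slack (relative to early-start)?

Early-start peak: d1:11  d2:9  d3:1  d4:0 ⇒ 11.
Leveled (Activity 1@1, Activity 2@3, Activity 3@1, Activity 4@1, Activity 5@3): d1:6  d2:6  d3:6  d4:3 ⇒ 6.
Reduction 11 − 6 = 5.

5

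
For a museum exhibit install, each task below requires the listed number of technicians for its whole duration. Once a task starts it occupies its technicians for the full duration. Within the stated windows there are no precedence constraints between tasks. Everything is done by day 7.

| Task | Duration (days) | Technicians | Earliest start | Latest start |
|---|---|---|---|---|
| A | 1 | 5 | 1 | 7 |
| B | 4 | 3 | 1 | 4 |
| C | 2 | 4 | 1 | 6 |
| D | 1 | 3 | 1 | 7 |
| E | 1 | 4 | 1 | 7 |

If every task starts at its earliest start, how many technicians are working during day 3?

At early start, day 3 has: B.
Demand: 3 = 3.

3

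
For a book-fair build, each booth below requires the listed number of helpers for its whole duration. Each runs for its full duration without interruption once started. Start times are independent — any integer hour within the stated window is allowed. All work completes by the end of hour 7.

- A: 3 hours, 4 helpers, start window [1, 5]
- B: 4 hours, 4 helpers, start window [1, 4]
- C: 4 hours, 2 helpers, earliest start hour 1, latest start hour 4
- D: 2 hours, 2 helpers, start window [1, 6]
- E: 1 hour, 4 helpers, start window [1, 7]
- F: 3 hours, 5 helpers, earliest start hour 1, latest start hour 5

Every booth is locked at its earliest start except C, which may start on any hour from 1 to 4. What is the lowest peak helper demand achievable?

C@1: h1:21  h2:17  h3:15  h4:6  h5:0  h6:0  h7:0 → peak 21
C@2: h1:19  h2:17  h3:15  h4:6  h5:2  h6:0  h7:0 → peak 19
C@3: h1:19  h2:15  h3:15  h4:6  h5:2  h6:2  h7:0 → peak 19
C@4: h1:19  h2:15  h3:13  h4:6  h5:2  h6:2  h7:2 → peak 19
Best is C@2, peak 19.

19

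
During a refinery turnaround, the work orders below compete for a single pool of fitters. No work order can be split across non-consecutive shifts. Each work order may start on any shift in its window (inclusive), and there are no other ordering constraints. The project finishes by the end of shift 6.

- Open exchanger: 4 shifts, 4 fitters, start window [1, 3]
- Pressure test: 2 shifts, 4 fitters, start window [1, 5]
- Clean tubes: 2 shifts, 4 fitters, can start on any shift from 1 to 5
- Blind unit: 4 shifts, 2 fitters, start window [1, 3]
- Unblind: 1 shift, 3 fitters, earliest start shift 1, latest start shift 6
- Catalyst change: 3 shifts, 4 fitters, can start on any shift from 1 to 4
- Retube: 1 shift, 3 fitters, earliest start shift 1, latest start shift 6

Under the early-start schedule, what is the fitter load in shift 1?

24

At early start, shift 1 has: Open exchanger, Pressure test, Clean tubes, Blind unit, Unblind, Catalyst change, Retube.
Demand: 4 + 4 + 4 + 2 + 3 + 4 + 3 = 24.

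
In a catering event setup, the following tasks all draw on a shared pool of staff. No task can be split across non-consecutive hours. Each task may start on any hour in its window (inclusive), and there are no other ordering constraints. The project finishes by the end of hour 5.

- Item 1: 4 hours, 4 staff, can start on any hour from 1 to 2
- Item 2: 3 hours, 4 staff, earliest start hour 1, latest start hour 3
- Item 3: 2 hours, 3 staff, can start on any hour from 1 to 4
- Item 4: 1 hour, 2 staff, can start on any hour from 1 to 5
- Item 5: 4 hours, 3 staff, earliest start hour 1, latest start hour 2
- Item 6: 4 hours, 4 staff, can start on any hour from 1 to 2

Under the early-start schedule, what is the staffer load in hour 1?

20

At early start, hour 1 has: Item 1, Item 2, Item 3, Item 4, Item 5, Item 6.
Demand: 4 + 4 + 3 + 2 + 3 + 4 = 20.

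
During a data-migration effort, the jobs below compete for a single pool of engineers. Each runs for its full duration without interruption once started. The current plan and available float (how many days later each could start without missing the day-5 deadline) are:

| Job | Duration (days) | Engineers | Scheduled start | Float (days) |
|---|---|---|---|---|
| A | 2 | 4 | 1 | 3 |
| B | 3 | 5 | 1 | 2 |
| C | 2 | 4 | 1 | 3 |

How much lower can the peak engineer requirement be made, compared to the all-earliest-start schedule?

5

Early-start peak: d1:13  d2:13  d3:5  d4:0  d5:0 ⇒ 13.
Leveled (A@1, B@3, C@1): d1:8  d2:8  d3:5  d4:5  d5:5 ⇒ 8.
Reduction 13 − 8 = 5.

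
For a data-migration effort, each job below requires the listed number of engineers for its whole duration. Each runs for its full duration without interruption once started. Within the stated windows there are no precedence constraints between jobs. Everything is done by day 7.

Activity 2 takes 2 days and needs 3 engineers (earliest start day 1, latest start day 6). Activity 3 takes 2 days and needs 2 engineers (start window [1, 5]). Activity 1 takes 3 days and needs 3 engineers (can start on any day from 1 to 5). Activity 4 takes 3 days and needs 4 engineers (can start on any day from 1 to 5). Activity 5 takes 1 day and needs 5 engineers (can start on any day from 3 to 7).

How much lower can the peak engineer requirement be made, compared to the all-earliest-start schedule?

6

Early-start peak: d1:12  d2:12  d3:12  d4:0  d5:0  d6:0  d7:0 ⇒ 12.
Leveled (Activity 2@1, Activity 3@3, Activity 1@1, Activity 4@4, Activity 5@7): d1:6  d2:6  d3:5  d4:6  d5:4  d6:4  d7:5 ⇒ 6.
Reduction 12 − 6 = 6.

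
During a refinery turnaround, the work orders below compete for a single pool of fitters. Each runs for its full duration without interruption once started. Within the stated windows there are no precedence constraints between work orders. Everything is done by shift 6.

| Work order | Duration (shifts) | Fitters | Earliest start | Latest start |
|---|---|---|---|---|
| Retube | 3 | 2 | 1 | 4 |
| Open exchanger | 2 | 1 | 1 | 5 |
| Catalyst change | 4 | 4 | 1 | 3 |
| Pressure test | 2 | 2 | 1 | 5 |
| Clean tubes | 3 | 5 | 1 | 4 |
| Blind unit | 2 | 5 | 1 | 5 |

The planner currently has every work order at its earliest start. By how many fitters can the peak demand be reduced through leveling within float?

9

Early-start peak: s1:19  s2:19  s3:11  s4:4  s5:0  s6:0 ⇒ 19.
Leveled (Retube@1, Open exchanger@1, Catalyst change@1, Pressure test@1, Clean tubes@4, Blind unit@5): s1:9  s2:9  s3:6  s4:9  s5:10  s6:10 ⇒ 10.
Reduction 19 − 10 = 9.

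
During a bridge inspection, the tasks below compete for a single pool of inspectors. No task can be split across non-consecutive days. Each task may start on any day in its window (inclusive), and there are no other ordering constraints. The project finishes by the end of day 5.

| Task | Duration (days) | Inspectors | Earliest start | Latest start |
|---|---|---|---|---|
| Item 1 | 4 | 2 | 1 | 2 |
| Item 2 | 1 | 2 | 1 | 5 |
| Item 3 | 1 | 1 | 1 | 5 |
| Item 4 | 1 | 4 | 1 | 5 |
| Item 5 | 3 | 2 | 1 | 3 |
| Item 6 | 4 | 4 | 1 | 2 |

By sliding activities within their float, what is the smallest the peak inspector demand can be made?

8

Early-start (Item 1@1, Item 2@1, Item 3@1, Item 4@1, Item 5@1, Item 6@1) gives peak 15: d1:15  d2:8  d3:8  d4:6  d5:0.
Shift Item 4→5, Item 6→2.
Schedule Item 1@1, Item 2@1, Item 3@1, Item 4@5, Item 5@1, Item 6@2: d1:7  d2:8  d3:8  d4:6  d5:8 — peak 8.
Total inspector-days = 37 over 5 days ⇒ peak ≥ ⌈37/5⌉ = 8, so 8 is optimal.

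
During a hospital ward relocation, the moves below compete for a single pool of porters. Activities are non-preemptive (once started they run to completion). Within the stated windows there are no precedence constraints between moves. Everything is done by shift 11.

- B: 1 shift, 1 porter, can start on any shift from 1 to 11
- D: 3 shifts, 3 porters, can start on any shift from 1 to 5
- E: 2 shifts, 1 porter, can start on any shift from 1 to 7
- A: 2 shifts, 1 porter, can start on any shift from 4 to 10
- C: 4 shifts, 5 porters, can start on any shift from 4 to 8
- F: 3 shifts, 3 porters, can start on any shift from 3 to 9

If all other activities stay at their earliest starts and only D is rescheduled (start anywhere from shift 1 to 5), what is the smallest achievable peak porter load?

9

D@1: s1:5  s2:4  s3:6  s4:9  s5:9  s6:5  s7:5  s8:0  s9:0  s10:0  s11:0 → peak 9
D@2: s1:2  s2:4  s3:6  s4:12  s5:9  s6:5  s7:5  s8:0  s9:0  s10:0  s11:0 → peak 12
D@3: s1:2  s2:1  s3:6  s4:12  s5:12  s6:5  s7:5  s8:0  s9:0  s10:0  s11:0 → peak 12
D@4: s1:2  s2:1  s3:3  s4:12  s5:12  s6:8  s7:5  s8:0  s9:0  s10:0  s11:0 → peak 12
D@5: s1:2  s2:1  s3:3  s4:9  s5:12  s6:8  s7:8  s8:0  s9:0  s10:0  s11:0 → peak 12
Best is D@1, peak 9.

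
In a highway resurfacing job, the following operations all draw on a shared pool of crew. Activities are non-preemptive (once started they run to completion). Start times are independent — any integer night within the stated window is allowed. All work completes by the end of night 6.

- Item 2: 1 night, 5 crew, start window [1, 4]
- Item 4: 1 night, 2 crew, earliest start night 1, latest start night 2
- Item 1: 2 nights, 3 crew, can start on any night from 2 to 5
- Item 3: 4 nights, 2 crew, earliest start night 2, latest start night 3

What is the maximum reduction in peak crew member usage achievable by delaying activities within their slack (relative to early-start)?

Early-start peak: n1:7  n2:5  n3:5  n4:2  n5:2  n6:0 ⇒ 7.
Leveled (Item 2@1, Item 4@2, Item 1@2, Item 3@3): n1:5  n2:5  n3:5  n4:2  n5:2  n6:2 ⇒ 5.
Reduction 7 − 5 = 2.

2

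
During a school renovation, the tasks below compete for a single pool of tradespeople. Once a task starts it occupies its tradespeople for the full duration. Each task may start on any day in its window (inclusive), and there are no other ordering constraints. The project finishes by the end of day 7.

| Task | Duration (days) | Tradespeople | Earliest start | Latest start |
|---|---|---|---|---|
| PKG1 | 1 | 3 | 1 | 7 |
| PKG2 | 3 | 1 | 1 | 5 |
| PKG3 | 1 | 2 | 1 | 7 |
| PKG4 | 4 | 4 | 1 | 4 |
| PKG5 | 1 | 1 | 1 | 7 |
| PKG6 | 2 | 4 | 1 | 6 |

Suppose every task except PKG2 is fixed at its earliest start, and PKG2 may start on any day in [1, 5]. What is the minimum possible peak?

14

PKG2@1: d1:15  d2:9  d3:5  d4:4  d5:0  d6:0  d7:0 → peak 15
PKG2@2: d1:14  d2:9  d3:5  d4:5  d5:0  d6:0  d7:0 → peak 14
PKG2@3: d1:14  d2:8  d3:5  d4:5  d5:1  d6:0  d7:0 → peak 14
PKG2@4: d1:14  d2:8  d3:4  d4:5  d5:1  d6:1  d7:0 → peak 14
PKG2@5: d1:14  d2:8  d3:4  d4:4  d5:1  d6:1  d7:1 → peak 14
Best is PKG2@2, peak 14.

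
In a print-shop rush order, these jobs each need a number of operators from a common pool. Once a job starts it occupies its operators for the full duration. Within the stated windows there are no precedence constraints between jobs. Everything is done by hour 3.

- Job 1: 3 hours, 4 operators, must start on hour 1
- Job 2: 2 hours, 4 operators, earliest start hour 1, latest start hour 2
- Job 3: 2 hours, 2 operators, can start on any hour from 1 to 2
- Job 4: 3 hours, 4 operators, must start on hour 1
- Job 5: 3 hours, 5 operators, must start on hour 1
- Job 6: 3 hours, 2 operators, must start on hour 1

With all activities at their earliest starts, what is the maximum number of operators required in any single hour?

21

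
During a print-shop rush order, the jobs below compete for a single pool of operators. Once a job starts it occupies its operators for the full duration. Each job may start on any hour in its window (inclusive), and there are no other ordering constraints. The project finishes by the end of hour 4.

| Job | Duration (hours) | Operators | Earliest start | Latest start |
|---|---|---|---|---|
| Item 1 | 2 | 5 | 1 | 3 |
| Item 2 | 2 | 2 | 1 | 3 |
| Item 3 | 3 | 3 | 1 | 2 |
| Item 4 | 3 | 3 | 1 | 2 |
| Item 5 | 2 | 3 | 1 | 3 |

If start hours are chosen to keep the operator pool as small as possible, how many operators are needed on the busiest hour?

Early-start (Item 1@1, Item 2@1, Item 3@1, Item 4@1, Item 5@1) gives peak 16: h1:16  h2:16  h3:6  h4:0.
Shift Item 2→3, Item 5→3.
Schedule Item 1@1, Item 2@3, Item 3@1, Item 4@1, Item 5@3: h1:11  h2:11  h3:11  h4:5 — peak 11.

11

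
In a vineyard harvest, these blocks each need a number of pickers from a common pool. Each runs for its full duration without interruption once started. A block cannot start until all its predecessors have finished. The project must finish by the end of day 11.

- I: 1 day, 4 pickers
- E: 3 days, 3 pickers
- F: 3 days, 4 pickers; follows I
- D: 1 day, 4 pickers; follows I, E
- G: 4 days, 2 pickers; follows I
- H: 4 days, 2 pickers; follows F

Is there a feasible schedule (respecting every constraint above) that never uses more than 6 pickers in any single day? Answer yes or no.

Schedule I@1, E@2, F@5, D@8, G@2, H@8: d1:4  d2:5  d3:5  d4:5  d5:6  d6:4  d7:4  d8:6  d9:2  d10:2  d11:2 — peak 6 ≤ 6.

yes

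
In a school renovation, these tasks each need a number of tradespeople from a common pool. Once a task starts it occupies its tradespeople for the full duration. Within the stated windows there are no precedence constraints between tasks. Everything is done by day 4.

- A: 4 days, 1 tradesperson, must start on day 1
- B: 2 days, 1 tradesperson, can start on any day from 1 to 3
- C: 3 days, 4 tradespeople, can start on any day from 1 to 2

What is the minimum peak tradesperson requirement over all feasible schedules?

Schedule A@1, B@1, C@1: d1:6  d2:6  d3:5  d4:1 — peak 6.
No arrangement of the 6 feasible schedules does better.

6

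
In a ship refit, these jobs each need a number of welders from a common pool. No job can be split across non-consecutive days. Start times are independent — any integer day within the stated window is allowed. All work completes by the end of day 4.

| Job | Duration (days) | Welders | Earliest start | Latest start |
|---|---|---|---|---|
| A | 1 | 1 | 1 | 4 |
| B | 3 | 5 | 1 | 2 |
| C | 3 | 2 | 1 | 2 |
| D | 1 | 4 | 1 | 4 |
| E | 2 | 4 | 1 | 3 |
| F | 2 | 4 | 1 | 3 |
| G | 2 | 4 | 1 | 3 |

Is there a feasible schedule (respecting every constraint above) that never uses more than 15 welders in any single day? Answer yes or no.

Schedule A@1, B@1, C@1, D@2, E@1, F@3, G@3: d1:12  d2:15  d3:15  d4:8 — peak 15 ≤ 15.

yes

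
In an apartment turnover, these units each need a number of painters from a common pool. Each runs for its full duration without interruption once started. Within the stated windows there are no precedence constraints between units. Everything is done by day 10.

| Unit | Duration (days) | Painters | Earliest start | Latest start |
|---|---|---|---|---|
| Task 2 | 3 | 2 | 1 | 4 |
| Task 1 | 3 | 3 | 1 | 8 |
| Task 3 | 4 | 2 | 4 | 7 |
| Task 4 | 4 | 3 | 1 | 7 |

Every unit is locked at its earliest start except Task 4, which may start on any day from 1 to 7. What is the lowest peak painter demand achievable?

5

Task 4@1: d1:8  d2:8  d3:8  d4:5  d5:2  d6:2  d7:2  d8:0  d9:0  d10:0 → peak 8
Task 4@2: d1:5  d2:8  d3:8  d4:5  d5:5  d6:2  d7:2  d8:0  d9:0  d10:0 → peak 8
Task 4@3: d1:5  d2:5  d3:8  d4:5  d5:5  d6:5  d7:2  d8:0  d9:0  d10:0 → peak 8
Task 4@4: d1:5  d2:5  d3:5  d4:5  d5:5  d6:5  d7:5  d8:0  d9:0  d10:0 → peak 5
Task 4@5: d1:5  d2:5  d3:5  d4:2  d5:5  d6:5  d7:5  d8:3  d9:0  d10:0 → peak 5
Task 4@6: d1:5  d2:5  d3:5  d4:2  d5:2  d6:5  d7:5  d8:3  d9:3  d10:0 → peak 5
Task 4@7: d1:5  d2:5  d3:5  d4:2  d5:2  d6:2  d7:5  d8:3  d9:3  d10:3 → peak 5
Best is Task 4@4, peak 5.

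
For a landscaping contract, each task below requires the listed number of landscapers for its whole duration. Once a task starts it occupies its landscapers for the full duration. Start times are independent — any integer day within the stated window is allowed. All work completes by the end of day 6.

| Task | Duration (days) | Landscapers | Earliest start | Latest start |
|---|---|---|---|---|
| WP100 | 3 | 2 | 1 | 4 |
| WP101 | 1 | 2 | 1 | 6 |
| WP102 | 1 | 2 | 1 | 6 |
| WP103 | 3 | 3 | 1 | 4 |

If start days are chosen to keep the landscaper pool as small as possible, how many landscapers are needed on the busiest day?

Early-start (WP100@1, WP101@1, WP102@1, WP103@1) gives peak 9: d1:9  d2:5  d3:5  d4:0  d5:0  d6:0.
Shift WP102→2, WP103→4.
Schedule WP100@1, WP101@1, WP102@2, WP103@4: d1:4  d2:4  d3:2  d4:3  d5:3  d6:3 — peak 4.
Total landscaper-days = 19 over 6 days ⇒ peak ≥ ⌈19/6⌉ = 4, so 4 is optimal.

4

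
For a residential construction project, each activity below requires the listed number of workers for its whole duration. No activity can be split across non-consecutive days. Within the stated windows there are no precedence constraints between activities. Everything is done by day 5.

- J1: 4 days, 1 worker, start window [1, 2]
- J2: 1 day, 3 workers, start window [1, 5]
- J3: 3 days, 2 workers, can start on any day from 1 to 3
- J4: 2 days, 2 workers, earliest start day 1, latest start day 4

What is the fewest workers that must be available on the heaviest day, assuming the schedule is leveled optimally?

Early-start (J1@1, J2@1, J3@1, J4@1) gives peak 8: d1:8  d2:5  d3:3  d4:1  d5:0.
Shift J3→2, J4→2.
Schedule J1@1, J2@1, J3@2, J4@2: d1:4  d2:5  d3:5  d4:3  d5:0 — peak 5.

5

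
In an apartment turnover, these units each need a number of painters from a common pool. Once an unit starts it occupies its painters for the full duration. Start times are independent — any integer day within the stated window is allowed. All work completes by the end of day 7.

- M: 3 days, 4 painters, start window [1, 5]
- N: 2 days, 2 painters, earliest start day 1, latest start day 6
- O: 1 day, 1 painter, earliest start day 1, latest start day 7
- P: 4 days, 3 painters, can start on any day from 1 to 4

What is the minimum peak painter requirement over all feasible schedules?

5

Early-start (M@1, N@1, O@1, P@1) gives peak 10: d1:10  d2:9  d3:7  d4:3  d5:0  d6:0  d7:0.
Shift N→4, P→4.
Schedule M@1, N@4, O@1, P@4: d1:5  d2:4  d3:4  d4:5  d5:5  d6:3  d7:3 — peak 5.
Total painter-days = 29 over 7 days ⇒ peak ≥ ⌈29/7⌉ = 5, so 5 is optimal.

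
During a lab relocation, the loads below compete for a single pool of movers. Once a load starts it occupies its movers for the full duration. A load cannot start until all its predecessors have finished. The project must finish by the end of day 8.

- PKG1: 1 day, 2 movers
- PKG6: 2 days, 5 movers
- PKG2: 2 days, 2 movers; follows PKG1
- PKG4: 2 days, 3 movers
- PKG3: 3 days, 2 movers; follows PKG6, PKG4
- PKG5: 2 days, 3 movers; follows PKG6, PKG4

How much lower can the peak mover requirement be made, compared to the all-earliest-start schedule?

5

Early-start peak: d1:10  d2:10  d3:7  d4:5  d5:2  d6:0  d7:0  d8:0 ⇒ 10.
Leveled (PKG1@1, PKG6@2, PKG2@4, PKG4@4, PKG3@6, PKG5@6): d1:2  d2:5  d3:5  d4:5  d5:5  d6:5  d7:5  d8:2 ⇒ 5.
Reduction 10 − 5 = 5.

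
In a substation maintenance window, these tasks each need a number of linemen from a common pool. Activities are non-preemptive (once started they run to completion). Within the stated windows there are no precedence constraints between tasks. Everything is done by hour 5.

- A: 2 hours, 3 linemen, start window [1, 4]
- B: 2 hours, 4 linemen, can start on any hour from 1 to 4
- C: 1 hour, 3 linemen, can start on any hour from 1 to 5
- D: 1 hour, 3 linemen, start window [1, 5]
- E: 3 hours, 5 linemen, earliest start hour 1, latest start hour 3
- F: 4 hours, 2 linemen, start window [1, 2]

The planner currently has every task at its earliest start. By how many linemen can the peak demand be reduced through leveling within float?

Early-start peak: h1:20  h2:14  h3:7  h4:2  h5:0 ⇒ 20.
Leveled (A@1, B@1, C@1, D@3, E@3, F@2): h1:10  h2:9  h3:10  h4:7  h5:7 ⇒ 10.
Reduction 20 − 10 = 10.

10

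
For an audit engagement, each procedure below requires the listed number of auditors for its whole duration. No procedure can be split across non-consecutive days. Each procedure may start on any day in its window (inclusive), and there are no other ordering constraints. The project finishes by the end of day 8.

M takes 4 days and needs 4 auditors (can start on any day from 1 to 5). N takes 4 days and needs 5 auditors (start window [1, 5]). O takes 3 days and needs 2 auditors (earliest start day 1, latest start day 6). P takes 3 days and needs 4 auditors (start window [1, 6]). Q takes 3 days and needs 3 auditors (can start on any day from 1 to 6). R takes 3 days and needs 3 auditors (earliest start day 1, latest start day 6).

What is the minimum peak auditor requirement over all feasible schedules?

Early-start (M@1, N@1, O@1, P@1, Q@1, R@1) gives peak 21: d1:21  d2:21  d3:21  d4:9  d5:0  d6:0  d7:0  d8:0.
Shift P→5, Q→5, R→5.
Schedule M@1, N@1, O@1, P@5, Q@5, R@5: d1:11  d2:11  d3:11  d4:9  d5:10  d6:10  d7:10  d8:0 — peak 11.

11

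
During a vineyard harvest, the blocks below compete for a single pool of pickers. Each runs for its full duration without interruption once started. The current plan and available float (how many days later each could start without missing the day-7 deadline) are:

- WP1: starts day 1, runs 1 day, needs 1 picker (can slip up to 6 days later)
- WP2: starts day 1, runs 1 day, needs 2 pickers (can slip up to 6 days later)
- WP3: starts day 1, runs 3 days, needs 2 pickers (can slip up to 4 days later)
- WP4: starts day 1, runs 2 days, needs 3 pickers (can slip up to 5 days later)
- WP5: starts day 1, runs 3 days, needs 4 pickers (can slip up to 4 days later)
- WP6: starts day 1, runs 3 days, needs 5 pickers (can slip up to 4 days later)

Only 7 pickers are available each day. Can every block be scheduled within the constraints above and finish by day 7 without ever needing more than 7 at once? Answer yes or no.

Schedule WP1@1, WP2@1, WP3@1, WP4@5, WP5@5, WP6@2: d1:5  d2:7  d3:7  d4:5  d5:7  d6:7  d7:4 — peak 7 ≤ 7.

yes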